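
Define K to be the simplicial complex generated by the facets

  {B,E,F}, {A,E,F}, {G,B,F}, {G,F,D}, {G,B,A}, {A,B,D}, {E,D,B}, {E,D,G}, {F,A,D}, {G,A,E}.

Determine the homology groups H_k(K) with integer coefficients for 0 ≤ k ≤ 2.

H_0 ≅ Z,  H_1 ≅ Z/2,  H_2 = 0.

Fix the vertex order A < B < D < E < F < G and write every simplex with vertices in increasing order. Then dim K = 2 and the simplices of K are:

  0-simplices (6): A, B, D, E, F, G
  1-simplices (15): AB, AD, AE, AF, AG, BD, BE, BF, BG, DE, DF, DG, EF, EG, FG
  2-simplices (10): ABD, ABG, ADF, AEF, AEG, BDE, BEF, BFG, DEG, DFG

giving chain groups C_0 ≅ Z^6, C_1 ≅ Z^15, C_2 ≅ Z^10.

∂_1: C_1 → C_0 sends each edge [p,q] (with p < q) to q − p. For instance
  ∂AG = G − A.
The resulting 6×15 matrix has rank 5, and its Smith normal form has invariant factors (1,1,1,1,1).

The boundary map ∂_2: C_2 → C_1 acts by ∂[p,q,r] = [q,r] − [p,r] + [p,q]. For instance
  ∂ADF = DF − AF + AD,
  ∂DFG = FG − DG + DF.
The resulting 15×10 matrix has rank 10, and its Smith normal form has invariant factors (1,1,1,1,1,1,1,1,1,2).

Reading off H_k = ker ∂_k / im ∂_{k+1}:

  H_0: rank C_0 − rank ∂_1 = 6 − 5 = 1, and the invariant factors of ∂_1 are all 1, so H_0 = Z.
  H_1: rank ker ∂_1 − rank ∂_2 = (15 − 5) − 10 = 0, and ∂_2 has invariant factor 2 > 1, so H_1 = Z/2.
  H_2: rank ker ∂_2 − rank ∂_3 = (10 − 10) − 0 = 0, and there is no ∂_3, so H_2 = 0.

As a check, the Euler characteristic is 6 − 15 + 10 = 1, which agrees with 1 − 0 + 0 = 1.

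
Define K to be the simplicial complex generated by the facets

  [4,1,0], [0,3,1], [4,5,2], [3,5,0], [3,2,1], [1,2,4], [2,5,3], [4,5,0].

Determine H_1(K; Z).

Take the total order 0 < 1 < 2 < 3 < 4 < 5 on the vertex set. Then K (dimension 2) consists of the simplices:

  0-simplices (6): [0], [1], [2], [3], [4], [5]
  1-simplices (12): [0,1], [0,3], [0,4], [0,5], [1,2], [1,3], [1,4], [2,3], [2,4], [2,5], [3,5], [4,5]
  2-simplices (8): [0,1,3], [0,1,4], [0,3,5], [0,4,5], [1,2,3], [1,2,4], [2,3,5], [2,4,5]

Hence C_0 ≅ Z^6, C_1 ≅ Z^12, C_2 ≅ Z^8.

Boundary ∂_1: C_1 → C_0 maps an edge to its endpoints' difference, ∂[p,q] = q − p.
The 6×12 boundary matrix has rank 5 and Smith normal form diag(1,1,1,1,1).

Boundary ∂_2: C_2 → C_1 sends each 2-simplex [p,q,r] to [q,r] − [p,r] + [p,q]. For instance
  ∂[2,4,5] = [4,5] − [2,5] + [2,4],
  ∂[0,1,3] = [1,3] − [0,3] + [0,1].
As a 12×8 matrix over Z this has rank 7, with invariant factors (1,1,1,1,1,1,1).

From H_k ≅ ker(∂_k) / im(∂_{k+1}) we obtain:

  H_1: rank ker ∂_1 − rank ∂_2 = (12 − 5) − 7 = 0, and the invariant factors of ∂_2 are all 1, so H_1 ≅ 0.

H_1 ≅ 0.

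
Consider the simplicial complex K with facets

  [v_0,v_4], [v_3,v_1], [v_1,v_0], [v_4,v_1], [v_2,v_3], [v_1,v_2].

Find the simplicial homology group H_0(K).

H_0 ≅ Z.

Take the total order v_0 < v_1 < v_2 < v_3 < v_4 on the vertex set. Then K (dimension 1) consists of the simplices:

  0-simplices (5): [v_0], [v_1], [v_2], [v_3], [v_4]
  1-simplices (6): [v_0,v_1], [v_0,v_4], [v_1,v_2], [v_1,v_3], [v_1,v_4], [v_2,v_3]

giving chain groups C_0 ≅ Z^5, C_1 ≅ Z^6.

The boundary map ∂_1: C_1 → C_0 sends each edge [p,q] (with p < q) to q − p. For instance
  ∂[v_1,v_4] = [v_4] − [v_1].
The resulting 5×6 matrix has rank 4, and its Smith normal form has invariant factors (1,1,1,1).

Now H_k = ker ∂_k / im ∂_{k+1}, so:

  H_0: rank C_0 − rank ∂_1 = 5 − 4 = 1, and the invariant factors of ∂_1 are all 1, so H_0 = Z.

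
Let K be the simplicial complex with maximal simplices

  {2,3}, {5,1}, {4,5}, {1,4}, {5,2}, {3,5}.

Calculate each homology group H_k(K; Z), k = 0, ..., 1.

K has 5 vertices, 6 edges.
rank ∂_0 = 0, rank ∂_1 = 4 ⇒ b_0 = 5 − 0 − 4 = 1; all invariant factors of ∂_1 are 1 so no torsion. So H_0 = Z.
rank ∂_1 = 4, rank ∂_2 = 0 ⇒ b_1 = 6 − 4 − 0 = 2. So H_1 = Z^2.

H_0 = Z,  H_1 = Z^2.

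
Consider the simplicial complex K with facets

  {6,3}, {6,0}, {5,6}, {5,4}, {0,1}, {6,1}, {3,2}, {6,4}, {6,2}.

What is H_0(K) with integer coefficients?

Order the vertices as 0 < 1 < 2 < 3 < 4 < 5 < 6. Listing each simplex with vertices in this order, K has dimension 1 with simplices:

  0-simplices (7): [0], [1], [2], [3], [4], [5], [6]
  1-simplices (9): [0,1], [0,6], [1,6], [2,3], [2,6], [3,6], [4,5], [4,6], [5,6]

Hence C_0 ≅ Z^7, C_1 ≅ Z^9.

∂_1: C_1 → C_0 is given by ∂[p,q] = [q] − [p].
As a 7×9 matrix over Z this has rank 6, with invariant factors (1,1,1,1,1,1).

From H_k ≅ ker(∂_k) / im(∂_{k+1}) we obtain:

  H_0: rank C_0 − rank ∂_1 = 7 − 6 = 1, and the invariant factors of ∂_1 are all 1, so H_0 = Z.

H_0 ≅ Z.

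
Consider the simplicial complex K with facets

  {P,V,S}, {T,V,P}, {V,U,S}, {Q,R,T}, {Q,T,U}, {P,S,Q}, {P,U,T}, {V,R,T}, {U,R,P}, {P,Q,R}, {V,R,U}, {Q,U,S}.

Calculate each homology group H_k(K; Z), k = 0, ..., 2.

H_0 ≅ Z,  H_1 ≅ Z/2,  H_2 = 0.

Take the total order P < Q < R < S < T < U < V on the vertex set. Then K (dimension 2) consists of the simplices:

  0-simplices (7): P, Q, R, S, T, U, V
  1-simplices (18): PQ, PR, PS, PT, PU, PV, QR, QS, QT, QU, RT, RU, RV, SU, SV, TU, TV, UV
  2-simplices (12): PQR, PQS, PRU, PSV, PTU, PTV, QRT, QSU, QTU, RTV, RUV, SUV

Hence C_0 ≅ Z^7, C_1 ≅ Z^18, C_2 ≅ Z^12.

The boundary map ∂_1: C_1 → C_0 maps an edge to its endpoints' difference, ∂[p,q] = q − p.
The resulting 7×18 matrix has rank 6, and its Smith normal form has invariant factors (1,1,1,1,1,1).

The boundary map ∂_2: C_2 → C_1 acts by ∂[p,q,r] = [q,r] − [p,r] + [p,q]. For instance
  ∂QSU = SU − QU + QS,
  ∂PRU = RU − PU + PR.
The resulting 18×12 matrix has rank 12, and its Smith normal form has invariant factors (1,1,1,1,1,1,1,1,1,1,1,2).

Reading off H_k = ker ∂_k / im ∂_{k+1}:

  H_0: rank C_0 − rank ∂_1 = 7 − 6 = 1, and the invariant factors of ∂_1 are all 1, so H_0 ≅ Z.
  H_1: rank ker ∂_1 − rank ∂_2 = (18 − 6) − 12 = 0, and ∂_2 has invariant factor 2 > 1, so H_1 ≅ Z/2.
  H_2: rank ker ∂_2 − rank ∂_3 = (12 − 12) − 0 = 0, and there is no ∂_3, so H_2 ≅ 0.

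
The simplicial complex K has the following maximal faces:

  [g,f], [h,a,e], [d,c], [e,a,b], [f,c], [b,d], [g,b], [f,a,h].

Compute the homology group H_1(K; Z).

H_1 = Z^2.

K has 8 vertices, 12 edges, 3 triangles.
rank ∂_1 = 7, rank ∂_2 = 3 ⇒ b_1 = 12 − 7 − 3 = 2; all invariant factors of ∂_2 are 1 so no torsion. So H_1 = Z^2.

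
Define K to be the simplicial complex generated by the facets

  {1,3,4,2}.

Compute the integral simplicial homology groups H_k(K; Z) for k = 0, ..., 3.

Fix the vertex order 1 < 2 < 3 < 4 and write every simplex with vertices in increasing order. Then dim K = 3 and the simplices of K are:

  0-simplices (4): [1], [2], [3], [4]
  1-simplices (6): [1,2], [1,3], [1,4], [2,3], [2,4], [3,4]
  2-simplices (4): [1,2,3], [1,2,4], [1,3,4], [2,3,4]
  3-simplices (1): [1,2,3,4]

giving chain groups C_0 ≅ Z^4, C_1 ≅ Z^6, C_2 ≅ Z^4, C_3 ≅ Z^1.

The boundary map ∂_1: C_1 → C_0 sends each edge [p,q] (with p < q) to q − p.
As a 4×6 matrix over Z this has rank 3, with invariant factors (1,1,1).

The boundary map ∂_2: C_2 → C_1 maps a triangle to the signed sum of its edges. For instance
  ∂[1,2,4] = [2,4] − [1,4] + [1,2],
  ∂[1,3,4] = [3,4] − [1,4] + [1,3].
This gives a 6×4 integer matrix of rank 3; reducing to Smith normal form yields diagonal entries (1,1,1).

∂_3: C_3 → C_2 sends each 3-simplex σ to the alternating sum Σ_i (−1)^i (σ with its i-th vertex removed). For instance
  ∂[1,2,3,4] = [2,3,4] − [1,3,4] + [1,2,4] − [1,2,3].
The 4×1 boundary matrix has rank 1 and Smith normal form diag(1).

From H_k ≅ ker(∂_k) / im(∂_{k+1}) we obtain:

  H_0: rank C_0 − rank ∂_1 = 4 − 3 = 1, and the invariant factors of ∂_1 are all 1, so H_0 ≅ Z.
  H_1: rank ker ∂_1 − rank ∂_2 = (6 − 3) − 3 = 0, and the invariant factors of ∂_2 are all 1, so H_1 ≅ 0.
  H_2: rank ker ∂_2 − rank ∂_3 = (4 − 3) − 1 = 0, and the invariant factors of ∂_3 are all 1, so H_2 ≅ 0.
  H_3: rank ker ∂_3 − rank ∂_4 = (1 − 1) − 0 = 0, and there is no ∂_4, so H_3 ≅ 0.

(K is a triangulation of the 3-simplex.)

H_0 = Z,  H_1 = 0,  H_2 = 0,  H_3 = 0.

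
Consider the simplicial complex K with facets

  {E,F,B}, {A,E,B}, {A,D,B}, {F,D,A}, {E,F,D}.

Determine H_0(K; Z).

Order the vertices as A < B < D < E < F. Listing each simplex with vertices in this order, K has dimension 2 with simplices:

  0-simplices (5): A, B, D, E, F
  1-simplices (10): AB, AD, AE, AF, BD, BE, BF, DE, DF, EF
  2-simplices (5): ABD, ABE, ADF, BEF, DEF

Hence C_0 ≅ Z^5, C_1 ≅ Z^10, C_2 ≅ Z^5.

Boundary ∂_1: C_1 → C_0 maps an edge to its endpoints' difference, ∂[p,q] = q − p.
The 5×10 boundary matrix has rank 4 and Smith normal form diag(1,1,1,1).

The boundary map ∂_2: C_2 → C_1 sends each 2-simplex [p,q,r] to [q,r] − [p,r] + [p,q]. For instance
  ∂DEF = EF − DF + DE,
  ∂ABE = BE − AE + AB.
The 10×5 boundary matrix has rank 5 and Smith normal form diag(1,1,1,1,1).

Reading off H_k = ker ∂_k / im ∂_{k+1}:

  H_0: rank C_0 − rank ∂_1 = 5 − 4 = 1, and the invariant factors of ∂_1 are all 1, so H_0 = Z.

H_0 ≅ Z.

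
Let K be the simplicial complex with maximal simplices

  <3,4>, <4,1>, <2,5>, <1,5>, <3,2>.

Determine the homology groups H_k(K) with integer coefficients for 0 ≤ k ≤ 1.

H_0 = Z,  H_1 = Z.

Take the total order 1 < 2 < 3 < 4 < 5 on the vertex set. Then K (dimension 1) consists of the simplices:

  0-simplices (5): [1], [2], [3], [4], [5]
  1-simplices (5): [1,4], [1,5], [2,3], [2,5], [3,4]

Hence C_0 ≅ Z^5, C_1 ≅ Z^5.

The boundary map ∂_1: C_1 → C_0 maps an edge to its endpoints' difference, ∂[p,q] = q − p. For instance
  ∂[1,5] = [5] − [1].
As a 5×5 matrix over Z this has rank 4, with invariant factors (1,1,1,1).

Computing H_k = (kernel of ∂_k) / (image of ∂_{k+1}):

  H_0: rank C_0 − rank ∂_1 = 5 − 4 = 1, and the invariant factors of ∂_1 are all 1, so H_0 ≅ Z.
  H_1: rank ker ∂_1 − rank ∂_2 = (5 − 4) − 0 = 1, and there is no ∂_2, so H_1 ≅ Z.

As a check, the Euler characteristic is 5 − 5 = 0, which agrees with 1 − 1 = 0.
(K is a triangulation of the circle S^1.)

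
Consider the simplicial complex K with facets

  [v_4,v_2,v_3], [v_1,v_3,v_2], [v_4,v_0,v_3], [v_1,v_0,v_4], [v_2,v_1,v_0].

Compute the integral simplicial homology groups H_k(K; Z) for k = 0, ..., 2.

H_0 ≅ Z,  H_1 ≅ Z,  H_2 = 0.

Take the total order v_0 < v_1 < v_2 < v_3 < v_4 on the vertex set. Then K (dimension 2) consists of the simplices:

  0-simplices (5): [v_0], [v_1], [v_2], [v_3], [v_4]
  1-simplices (10): [v_0,v_1], [v_0,v_2], [v_0,v_3], [v_0,v_4], [v_1,v_2], [v_1,v_3], [v_1,v_4], [v_2,v_3], [v_2,v_4], [v_3,v_4]
  2-simplices (5): [v_0,v_1,v_2], [v_0,v_1,v_4], [v_0,v_3,v_4], [v_1,v_2,v_3], [v_2,v_3,v_4]

so the chain groups are C_0 ≅ Z^5, C_1 ≅ Z^10, C_2 ≅ Z^5.

The boundary map ∂_1: C_1 → C_0 sends each edge [p,q] (with p < q) to q − p. For instance
  ∂[v_3,v_4] = [v_4] − [v_3].
The resulting 5×10 matrix has rank 4, and its Smith normal form has invariant factors (1,1,1,1).

Boundary ∂_2: C_2 → C_1 sends each 2-simplex [p,q,r] to [q,r] − [p,r] + [p,q]. For instance
  ∂[v_0,v_1,v_4] = [v_1,v_4] − [v_0,v_4] + [v_0,v_1],
  ∂[v_0,v_3,v_4] = [v_3,v_4] − [v_0,v_4] + [v_0,v_3].
The resulting 10×5 matrix has rank 5, and its Smith normal form has invariant factors (1,1,1,1,1).

Reading off H_k = ker ∂_k / im ∂_{k+1}:

  H_0: rank C_0 − rank ∂_1 = 5 − 4 = 1, and the invariant factors of ∂_1 are all 1, so H_0 = Z.
  H_1: rank ker ∂_1 − rank ∂_2 = (10 − 4) − 5 = 1, and the invariant factors of ∂_2 are all 1, so H_1 = Z.
  H_2: rank ker ∂_2 − rank ∂_3 = (5 − 5) − 0 = 0, and there is no ∂_3, so H_2 = 0.

As a check, the Euler characteristic is 5 − 10 + 5 = 0, which agrees with 1 − 1 + 0 = 0.
(K is a triangulation of the Möbius band.)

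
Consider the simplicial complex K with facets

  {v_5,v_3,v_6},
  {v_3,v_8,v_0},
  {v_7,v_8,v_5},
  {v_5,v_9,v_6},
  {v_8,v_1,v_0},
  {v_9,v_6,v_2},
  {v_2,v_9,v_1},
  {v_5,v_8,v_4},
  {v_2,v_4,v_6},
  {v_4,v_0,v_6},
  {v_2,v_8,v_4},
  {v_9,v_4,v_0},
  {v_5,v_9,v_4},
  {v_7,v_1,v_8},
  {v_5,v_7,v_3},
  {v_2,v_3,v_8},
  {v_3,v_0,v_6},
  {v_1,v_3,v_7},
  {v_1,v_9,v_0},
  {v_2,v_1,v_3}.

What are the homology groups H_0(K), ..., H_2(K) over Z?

Take the total order v_0 < v_1 < v_2 < v_3 < v_4 < v_5 < v_6 < v_7 < v_8 < v_9 on the vertex set. Then K (dimension 2) consists of the simplices:

  0-simplices (10): [v_0], [v_1], [v_2], [v_3], [v_4], [v_5], [v_6], [v_7], [v_8], [v_9]
  1-simplices (30): (30 of them)
  2-simplices (20): (20 of them)

so the chain groups are C_0 ≅ Z^10, C_1 ≅ Z^30, C_2 ≅ Z^20.

Boundary ∂_1: C_1 → C_0 is given by ∂[p,q] = [q] − [p]. For instance
  ∂[v_2,v_4] = [v_4] − [v_2].
This gives a 10×30 integer matrix of rank 9; reducing to Smith normal form yields diagonal entries (1,1,1,1,1,1,1,1,1).

Boundary ∂_2: C_2 → C_1 acts by ∂[p,q,r] = [q,r] − [p,r] + [p,q]. For instance
  ∂[v_4,v_5,v_8] = [v_5,v_8] − [v_4,v_8] + [v_4,v_5],
  ∂[v_1,v_7,v_8] = [v_7,v_8] − [v_1,v_8] + [v_1,v_7].
The 30×20 boundary matrix has rank 20 and Smith normal form diag(1,1,1,1,1,1,1,1,1,1,1,1,1,1,1,1,1,1,1,2).

Reading off H_k = ker ∂_k / im ∂_{k+1}:

  H_0: rank C_0 − rank ∂_1 = 10 − 9 = 1, and the invariant factors of ∂_1 are all 1, so H_0 ≅ Z.
  H_1: rank ker ∂_1 − rank ∂_2 = (30 − 9) − 20 = 1, and ∂_2 has invariant factor 2 > 1, so H_1 ≅ Z ⊕ Z/2.
  H_2: rank ker ∂_2 − rank ∂_3 = (20 − 20) − 0 = 0, and there is no ∂_3, so H_2 ≅ 0.

(K is a triangulation of the Klein bottle.)

H_0 ≅ Z,  H_1 ≅ Z ⊕ Z/2,  H_2 = 0.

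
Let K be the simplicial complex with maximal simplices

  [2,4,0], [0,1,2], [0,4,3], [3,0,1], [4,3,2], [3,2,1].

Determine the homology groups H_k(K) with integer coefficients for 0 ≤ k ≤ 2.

H_0 ≅ Z,  H_1 = 0,  H_2 ≅ Z.

Fix the vertex order 0 < 1 < 2 < 3 < 4 and write every simplex with vertices in increasing order. Then dim K = 2 and the simplices of K are:

  0-simplices (5): [0], [1], [2], [3], [4]
  1-simplices (9): [0,1], [0,2], [0,3], [0,4], [1,2], [1,3], [2,3], [2,4], [3,4]
  2-simplices (6): [0,1,2], [0,1,3], [0,2,4], [0,3,4], [1,2,3], [2,3,4]

giving chain groups C_0 ≅ Z^5, C_1 ≅ Z^9, C_2 ≅ Z^6.

The boundary map ∂_1: C_1 → C_0 sends each edge [p,q] (with p < q) to q − p.
This gives a 5×9 integer matrix of rank 4; reducing to Smith normal form yields diagonal entries (1,1,1,1).

Boundary ∂_2: C_2 → C_1 acts by ∂[p,q,r] = [q,r] − [p,r] + [p,q]. For instance
  ∂[0,2,4] = [2,4] − [0,4] + [0,2],
  ∂[1,2,3] = [2,3] − [1,3] + [1,2].
This gives a 9×6 integer matrix of rank 5; reducing to Smith normal form yields diagonal entries (1,1,1,1,1).

Now H_k = ker ∂_k / im ∂_{k+1}, so:

  H_0: rank C_0 − rank ∂_1 = 5 − 4 = 1, and the invariant factors of ∂_1 are all 1, so H_0 ≅ Z.
  H_1: rank ker ∂_1 − rank ∂_2 = (9 − 4) − 5 = 0, and the invariant factors of ∂_2 are all 1, so H_1 ≅ 0.
  H_2: rank ker ∂_2 − rank ∂_3 = (6 − 5) − 0 = 1, and there is no ∂_3, so H_2 ≅ Z.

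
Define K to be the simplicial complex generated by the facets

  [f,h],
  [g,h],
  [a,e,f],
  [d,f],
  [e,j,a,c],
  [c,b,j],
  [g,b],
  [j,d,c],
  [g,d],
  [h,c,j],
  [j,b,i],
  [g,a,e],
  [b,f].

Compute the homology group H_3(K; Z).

H_3 ≅ 0.

K has 10 vertices, 24 edges, 10 triangles, 1 3-simplex.
rank ∂_3 = 1, rank ∂_4 = 0 ⇒ b_3 = 1 − 1 − 0 = 0. So H_3 ≅ 0.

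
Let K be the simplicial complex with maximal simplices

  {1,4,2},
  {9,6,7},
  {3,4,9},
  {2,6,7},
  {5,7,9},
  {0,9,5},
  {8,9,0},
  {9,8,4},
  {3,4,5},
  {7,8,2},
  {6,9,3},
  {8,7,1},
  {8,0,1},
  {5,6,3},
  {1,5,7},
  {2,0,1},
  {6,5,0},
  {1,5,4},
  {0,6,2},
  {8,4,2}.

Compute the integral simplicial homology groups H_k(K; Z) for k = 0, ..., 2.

H_0 = Z,  H_1 = Z × Z/2,  H_2 = 0.

Take the total order 0 < 1 < 2 < 3 < 4 < 5 < 6 < 7 < 8 < 9 on the vertex set. Then K (dimension 2) consists of the simplices:

  0-simplices (10): [0], [1], [2], [3], [4], [5], [6], [7], [8], [9]
  1-simplices (30): (30 of them)
  2-simplices (20): (20 of them)

giving chain groups C_0 ≅ Z^10, C_1 ≅ Z^30, C_2 ≅ Z^20.

The boundary map ∂_1: C_1 → C_0 sends each edge [p,q] (with p < q) to q − p. For instance
  ∂[3,9] = [9] − [3].
As a 10×30 matrix over Z this has rank 9, with invariant factors (1,1,1,1,1,1,1,1,1).

∂_2: C_2 → C_1 maps a triangle to the signed sum of its edges. For instance
  ∂[6,7,9] = [7,9] − [6,9] + [6,7],
  ∂[3,5,6] = [5,6] − [3,6] + [3,5].
This gives a 30×20 integer matrix of rank 20; reducing to Smith normal form yields diagonal entries (1,1,1,1,1,1,1,1,1,1,1,1,1,1,1,1,1,1,1,2).

Reading off H_k = ker ∂_k / im ∂_{k+1}:

  H_0: rank C_0 − rank ∂_1 = 10 − 9 = 1, and the invariant factors of ∂_1 are all 1, so H_0 ≅ Z.
  H_1: rank ker ∂_1 − rank ∂_2 = (30 − 9) − 20 = 1, and ∂_2 has invariant factor 2 > 1, so H_1 ≅ Z × Z/2.
  H_2: rank ker ∂_2 − rank ∂_3 = (20 − 20) − 0 = 0, and there is no ∂_3, so H_2 ≅ 0.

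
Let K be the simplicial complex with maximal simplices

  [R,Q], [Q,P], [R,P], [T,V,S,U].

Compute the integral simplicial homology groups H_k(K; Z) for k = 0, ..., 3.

H_0 ≅ Z^2,  H_1 ≅ Z,  H_2 = 0,  H_3 = 0.

Order the vertices as P < Q < R < S < T < U < V. Listing each simplex with vertices in this order, K has dimension 3 with simplices:

  0-simplices (7): P, Q, R, S, T, U, V
  1-simplices (9): PQ, PR, QR, ST, SU, SV, TU, TV, UV
  2-simplices (4): STU, STV, SUV, TUV
  3-simplices (1): STUV

giving chain groups C_0 ≅ Z^7, C_1 ≅ Z^9, C_2 ≅ Z^4, C_3 ≅ Z^1.

∂_1: C_1 → C_0 sends each edge [p,q] (with p < q) to q − p. For instance
  ∂TV = V − T.
The resulting 7×9 matrix has rank 5, and its Smith normal form has invariant factors (1,1,1,1,1).

Boundary ∂_2: C_2 → C_1 sends each 2-simplex [p,q,r] to [q,r] − [p,r] + [p,q]. For instance
  ∂SUV = UV − SV + SU,
  ∂STU = TU − SU + ST.
As a 9×4 matrix over Z this has rank 3, with invariant factors (1,1,1).

Boundary ∂_3: C_3 → C_2 sends each 3-simplex σ to the alternating sum Σ_i (−1)^i (σ with its i-th vertex removed). For instance
  ∂STUV = TUV − SUV + STV − STU.
This gives a 4×1 integer matrix of rank 1; reducing to Smith normal form yields diagonal entries (1).

Reading off H_k = ker ∂_k / im ∂_{k+1}:

  H_0: rank C_0 − rank ∂_1 = 7 − 5 = 2, and the invariant factors of ∂_1 are all 1, so H_0 ≅ Z^2.
  H_1: rank ker ∂_1 − rank ∂_2 = (9 − 5) − 3 = 1, and the invariant factors of ∂_2 are all 1, so H_1 ≅ Z.
  H_2: rank ker ∂_2 − rank ∂_3 = (4 − 3) − 1 = 0, and the invariant factors of ∂_3 are all 1, so H_2 ≅ 0.
  H_3: rank ker ∂_3 − rank ∂_4 = (1 − 1) − 0 = 0, and there is no ∂_4, so H_3 ≅ 0.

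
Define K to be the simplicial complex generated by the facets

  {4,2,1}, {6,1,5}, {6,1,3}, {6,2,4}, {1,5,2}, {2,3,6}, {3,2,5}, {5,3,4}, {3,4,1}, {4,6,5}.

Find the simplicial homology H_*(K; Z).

H_0 ≅ Z,  H_1 ≅ Z/2Z,  H_2 = 0.

Order the vertices as 1 < 2 < 3 < 4 < 5 < 6. Listing each simplex with vertices in this order, K has dimension 2 with simplices:

  0-simplices (6): [1], [2], [3], [4], [5], [6]
  1-simplices (15): [1,2], [1,3], [1,4], [1,5], [1,6], [2,3], [2,4], [2,5], [2,6], [3,4], [3,5], [3,6], [4,5], [4,6], [5,6]
  2-simplices (10): [1,2,4], [1,2,5], [1,3,4], [1,3,6], [1,5,6], [2,3,5], [2,3,6], [2,4,6], [3,4,5], [4,5,6]

giving chain groups C_0 ≅ Z^6, C_1 ≅ Z^15, C_2 ≅ Z^10.

The boundary map ∂_1: C_1 → C_0 maps an edge to its endpoints' difference, ∂[p,q] = q − p. For instance
  ∂[2,4] = [4] − [2].
The 6×15 boundary matrix has rank 5 and Smith normal form diag(1,1,1,1,1).

∂_2: C_2 → C_1 sends each 2-simplex [p,q,r] to [q,r] − [p,r] + [p,q]. For instance
  ∂[3,4,5] = [4,5] − [3,5] + [3,4],
  ∂[2,3,6] = [3,6] − [2,6] + [2,3].
The 15×10 boundary matrix has rank 10 and Smith normal form diag(1,1,1,1,1,1,1,1,1,2).

Reading off H_k = ker ∂_k / im ∂_{k+1}:

  H_0: rank C_0 − rank ∂_1 = 6 − 5 = 1, and the invariant factors of ∂_1 are all 1, so H_0 = Z.
  H_1: rank ker ∂_1 − rank ∂_2 = (15 − 5) − 10 = 0, and ∂_2 has invariant factor 2 > 1, so H_1 = Z/2Z.
  H_2: rank ker ∂_2 − rank ∂_3 = (10 − 10) − 0 = 0, and there is no ∂_3, so H_2 = 0.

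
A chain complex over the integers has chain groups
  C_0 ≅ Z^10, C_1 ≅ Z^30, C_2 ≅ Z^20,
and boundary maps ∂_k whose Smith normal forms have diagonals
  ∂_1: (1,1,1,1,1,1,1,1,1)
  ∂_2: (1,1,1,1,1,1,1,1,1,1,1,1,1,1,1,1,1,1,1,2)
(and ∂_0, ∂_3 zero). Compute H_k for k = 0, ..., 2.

H_0 = Z,  H_1 = Z ⊕ Z/2,  H_2 = 0.

H_0: b_0 = 10 − 0 − 9 = 1; torsion from ∂_1 factors > 1: none. So H_0 = Z.
H_1: b_1 = 30 − 9 − 20 = 1; torsion from ∂_2 factors > 1: [2]. So H_1 = Z ⊕ Z/2.
H_2: b_2 = 20 − 20 − 0 = 0; torsion from ∂_3 factors > 1: none. So H_2 = 0.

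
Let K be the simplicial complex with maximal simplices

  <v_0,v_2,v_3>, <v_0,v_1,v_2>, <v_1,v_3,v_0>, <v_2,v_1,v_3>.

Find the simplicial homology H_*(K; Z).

We work with the vertex ordering v_0 < v_1 < v_2 < v_3. The simplices of K, each written with vertices in increasing order, are:

  0-simplices (4): [v_0], [v_1], [v_2], [v_3]
  1-simplices (6): [v_0,v_1], [v_0,v_2], [v_0,v_3], [v_1,v_2], [v_1,v_3], [v_2,v_3]
  2-simplices (4): [v_0,v_1,v_2], [v_0,v_1,v_3], [v_0,v_2,v_3], [v_1,v_2,v_3]

so the chain groups are C_0 ≅ Z^4, C_1 ≅ Z^6, C_2 ≅ Z^4.

The boundary map ∂_1: C_1 → C_0 sends each edge [p,q] (with p < q) to q − p. For instance
  ∂[v_1,v_2] = [v_2] − [v_1].
The 4×6 boundary matrix has rank 3 and Smith normal form diag(1,1,1).

∂_2: C_2 → C_1 sends each 2-simplex [p,q,r] to [q,r] − [p,r] + [p,q]. For instance
  ∂[v_0,v_1,v_2] = [v_1,v_2] − [v_0,v_2] + [v_0,v_1],
  ∂[v_1,v_2,v_3] = [v_2,v_3] − [v_1,v_3] + [v_1,v_2].
This gives a 6×4 integer matrix of rank 3; reducing to Smith normal form yields diagonal entries (1,1,1).

Reading off H_k = ker ∂_k / im ∂_{k+1}:

  H_0: rank C_0 − rank ∂_1 = 4 − 3 = 1, and the invariant factors of ∂_1 are all 1, so H_0 = Z.
  H_1: rank ker ∂_1 − rank ∂_2 = (6 − 3) − 3 = 0, and the invariant factors of ∂_2 are all 1, so H_1 = 0.
  H_2: rank ker ∂_2 − rank ∂_3 = (4 − 3) − 0 = 1, and there is no ∂_3, so H_2 = Z.

H_0 = Z,  H_1 = 0,  H_2 = Z.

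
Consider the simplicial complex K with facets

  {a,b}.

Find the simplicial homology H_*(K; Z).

H_0 = Z,  H_1 = 0.

We work with the vertex ordering a < b. The simplices of K, each written with vertices in increasing order, are:

  0-simplices (2): a, b
  1-simplices (1): ab

giving chain groups C_0 ≅ Z^2, C_1 ≅ Z^1.

∂_1: C_1 → C_0 sends each edge [p,q] (with p < q) to q − p. For instance
  ∂ab = b − a.
The 2×1 boundary matrix has rank 1 and Smith normal form diag(1).

Reading off H_k = ker ∂_k / im ∂_{k+1}:

  H_0: rank C_0 − rank ∂_1 = 2 − 1 = 1, and the invariant factors of ∂_1 are all 1, so H_0 ≅ Z.
  H_1: rank ker ∂_1 − rank ∂_2 = (1 − 1) − 0 = 0, and there is no ∂_2, so H_1 ≅ 0.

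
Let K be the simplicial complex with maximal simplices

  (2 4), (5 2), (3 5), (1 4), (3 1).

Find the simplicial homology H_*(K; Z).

K has 5 vertices, 5 edges.
rank ∂_0 = 0, rank ∂_1 = 4 ⇒ b_0 = 5 − 0 − 4 = 1; all invariant factors of ∂_1 are 1 so no torsion. So H_0 = Z.
rank ∂_1 = 4, rank ∂_2 = 0 ⇒ b_1 = 5 − 4 − 0 = 1. So H_1 = Z.

H_0 ≅ Z,  H_1 ≅ Z.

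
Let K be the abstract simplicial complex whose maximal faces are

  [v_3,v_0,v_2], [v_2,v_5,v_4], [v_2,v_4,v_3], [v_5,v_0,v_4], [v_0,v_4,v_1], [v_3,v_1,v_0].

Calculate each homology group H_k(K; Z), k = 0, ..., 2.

Take the total order v_0 < v_1 < v_2 < v_3 < v_4 < v_5 on the vertex set. Then K (dimension 2) consists of the simplices:

  0-simplices (6): [v_0], [v_1], [v_2], [v_3], [v_4], [v_5]
  1-simplices (12): [v_0,v_1], [v_0,v_2], [v_0,v_3], [v_0,v_4], [v_0,v_5], [v_1,v_3], [v_1,v_4], [v_2,v_3], [v_2,v_4], [v_2,v_5], [v_3,v_4], [v_4,v_5]
  2-simplices (6): [v_0,v_1,v_3], [v_0,v_1,v_4], [v_0,v_2,v_3], [v_0,v_4,v_5], [v_2,v_3,v_4], [v_2,v_4,v_5]

giving chain groups C_0 ≅ Z^6, C_1 ≅ Z^12, C_2 ≅ Z^6.

Boundary ∂_1: C_1 → C_0 sends each edge [p,q] (with p < q) to q − p. For instance
  ∂[v_0,v_3] = [v_3] − [v_0].
The 6×12 boundary matrix has rank 5 and Smith normal form diag(1,1,1,1,1).

Boundary ∂_2: C_2 → C_1 acts by ∂[p,q,r] = [q,r] − [p,r] + [p,q]. For instance
  ∂[v_0,v_1,v_4] = [v_1,v_4] − [v_0,v_4] + [v_0,v_1],
  ∂[v_0,v_1,v_3] = [v_1,v_3] − [v_0,v_3] + [v_0,v_1].
As a 12×6 matrix over Z this has rank 6, with invariant factors (1,1,1,1,1,1).

Reading off H_k = ker ∂_k / im ∂_{k+1}:

  H_0: rank C_0 − rank ∂_1 = 6 − 5 = 1, and the invariant factors of ∂_1 are all 1, so H_0 = Z.
  H_1: rank ker ∂_1 − rank ∂_2 = (12 − 5) − 6 = 1, and the invariant factors of ∂_2 are all 1, so H_1 = Z.
  H_2: rank ker ∂_2 − rank ∂_3 = (6 − 6) − 0 = 0, and there is no ∂_3, so H_2 = 0.

As a check, the Euler characteristic is 6 − 12 + 6 = 0, which agrees with 1 − 1 + 0 = 0.

H_0 ≅ Z,  H_1 ≅ Z,  H_2 = 0.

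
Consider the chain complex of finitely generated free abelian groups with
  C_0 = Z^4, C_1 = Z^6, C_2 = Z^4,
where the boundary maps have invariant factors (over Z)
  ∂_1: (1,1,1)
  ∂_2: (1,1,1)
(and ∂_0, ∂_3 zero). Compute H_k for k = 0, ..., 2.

H_0 = Z,  H_1 = 0,  H_2 = Z.

H_0: b_0 = 4 − 0 − 3 = 1; torsion from ∂_1 factors > 1: none. So H_0 = Z.
H_1: b_1 = 6 − 3 − 3 = 0; torsion from ∂_2 factors > 1: none. So H_1 = 0.
H_2: b_2 = 4 − 3 − 0 = 1; torsion from ∂_3 factors > 1: none. So H_2 = Z.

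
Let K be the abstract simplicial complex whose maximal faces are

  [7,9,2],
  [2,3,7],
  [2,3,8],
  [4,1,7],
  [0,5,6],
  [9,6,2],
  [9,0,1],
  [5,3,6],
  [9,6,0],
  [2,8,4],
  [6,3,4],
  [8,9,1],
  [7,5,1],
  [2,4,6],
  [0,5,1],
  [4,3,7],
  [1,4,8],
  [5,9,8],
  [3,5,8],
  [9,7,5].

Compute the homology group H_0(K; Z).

H_0 ≅ Z.

We work with the vertex ordering 0 < 1 < 2 < 3 < 4 < 5 < 6 < 7 < 8 < 9. The simplices of K, each written with vertices in increasing order, are:

  0-simplices (10): [0], [1], [2], [3], [4], [5], [6], [7], [8], [9]
  1-simplices (30): (30 of them)
  2-simplices (20): (20 of them)

giving chain groups C_0 ≅ Z^10, C_1 ≅ Z^30, C_2 ≅ Z^20.

The boundary map ∂_1: C_1 → C_0 sends each edge [p,q] (with p < q) to q − p. For instance
  ∂[6,9] = [9] − [6].
As a 10×30 matrix over Z this has rank 9, with invariant factors (1,1,1,1,1,1,1,1,1).

∂_2: C_2 → C_1 maps a triangle to the signed sum of its edges. For instance
  ∂[3,4,7] = [4,7] − [3,7] + [3,4],
  ∂[2,7,9] = [7,9] − [2,9] + [2,7].
This gives a 30×20 integer matrix of rank 20; reducing to Smith normal form yields diagonal entries (1,1,1,1,1,1,1,1,1,1,1,1,1,1,1,1,1,1,1,2).

From H_k ≅ ker(∂_k) / im(∂_{k+1}) we obtain:

  H_0: rank C_0 − rank ∂_1 = 10 − 9 = 1, and the invariant factors of ∂_1 are all 1, so H_0 ≅ Z.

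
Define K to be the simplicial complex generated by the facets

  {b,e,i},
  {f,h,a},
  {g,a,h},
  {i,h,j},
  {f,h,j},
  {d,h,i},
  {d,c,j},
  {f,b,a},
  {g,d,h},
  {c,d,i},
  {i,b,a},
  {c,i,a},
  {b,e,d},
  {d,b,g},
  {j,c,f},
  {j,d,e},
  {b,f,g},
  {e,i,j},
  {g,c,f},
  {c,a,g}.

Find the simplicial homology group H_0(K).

H_0 ≅ Z.

Fix the vertex order a < b < c < d < e < f < g < h < i < j and write every simplex with vertices in increasing order. Then dim K = 2 and the simplices of K are:

  0-simplices (10): a, b, c, d, e, f, g, h, i, j
  1-simplices (30): ab, ac, af, ag, ah, ai, bd, be, bf, bg, bi, cd, cf, cg, ci, cj, de, dg, dh, di, dj, ei, ej, fg, fh, fj, gh, hi, hj, ij
  2-simplices (20): abf, abi, acg, aci, afh, agh, bde, bdg, bei, bfg, cdi, cdj, cfg, cfj, dej, dgh, dhi, eij, fhj, hij

Hence C_0 ≅ Z^10, C_1 ≅ Z^30, C_2 ≅ Z^20.

The boundary map ∂_1: C_1 → C_0 maps an edge to its endpoints' difference, ∂[p,q] = q − p. For instance
  ∂ab = b − a.
The 10×30 boundary matrix has rank 9 and Smith normal form diag(1,1,1,1,1,1,1,1,1).

∂_2: C_2 → C_1 acts by ∂[p,q,r] = [q,r] − [p,r] + [p,q]. For instance
  ∂bei = ei − bi + be,
  ∂cdj = dj − cj + cd.
The 30×20 boundary matrix has rank 20 and Smith normal form diag(1,1,1,1,1,1,1,1,1,1,1,1,1,1,1,1,1,1,1,2).

Computing H_k = (kernel of ∂_k) / (image of ∂_{k+1}):

  H_0: rank C_0 − rank ∂_1 = 10 − 9 = 1, and the invariant factors of ∂_1 are all 1, so H_0 = Z.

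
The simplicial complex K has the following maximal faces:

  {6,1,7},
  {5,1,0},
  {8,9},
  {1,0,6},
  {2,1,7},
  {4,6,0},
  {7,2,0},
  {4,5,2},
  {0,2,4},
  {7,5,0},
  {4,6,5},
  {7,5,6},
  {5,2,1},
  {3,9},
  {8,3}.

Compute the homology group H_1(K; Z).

H_1 = Z ⊕ Z_2.

Take the total order 0 < 1 < 2 < 3 < 4 < 5 < 6 < 7 < 8 < 9 on the vertex set. Then K (dimension 2) consists of the simplices:

  0-simplices (10): [0], [1], [2], [3], [4], [5], [6], [7], [8], [9]
  1-simplices (21): [0,1], [0,2], [0,4], [0,5], [0,6], [0,7], [1,2], [1,5], [1,6], [1,7], [2,4], [2,5], [2,7], [3,8], [3,9], [4,5], [4,6], [5,6], [5,7], [6,7], [8,9]
  2-simplices (12): [0,1,5], [0,1,6], [0,2,4], [0,2,7], [0,4,6], [0,5,7], [1,2,5], [1,2,7], [1,6,7], [2,4,5], [4,5,6], [5,6,7]

Hence C_0 ≅ Z^10, C_1 ≅ Z^21, C_2 ≅ Z^12.

The boundary map ∂_1: C_1 → C_0 sends each edge [p,q] (with p < q) to q − p.
The resulting 10×21 matrix has rank 8, and its Smith normal form has invariant factors (1,1,1,1,1,1,1,1).

∂_2: C_2 → C_1 sends each 2-simplex [p,q,r] to [q,r] − [p,r] + [p,q]. For instance
  ∂[1,2,7] = [2,7] − [1,7] + [1,2],
  ∂[2,4,5] = [4,5] − [2,5] + [2,4].
This gives a 21×12 integer matrix of rank 12; reducing to Smith normal form yields diagonal entries (1,1,1,1,1,1,1,1,1,1,1,2).

Reading off H_k = ker ∂_k / im ∂_{k+1}:

  H_1: rank ker ∂_1 − rank ∂_2 = (21 − 8) − 12 = 1, and ∂_2 has invariant factor 2 > 1, so H_1 ≅ Z ⊕ Z_2.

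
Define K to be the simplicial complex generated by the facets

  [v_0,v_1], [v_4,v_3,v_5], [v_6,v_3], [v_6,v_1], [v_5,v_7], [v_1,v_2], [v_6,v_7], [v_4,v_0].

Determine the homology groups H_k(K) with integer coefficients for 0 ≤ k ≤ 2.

Order the vertices as v_0 < v_1 < v_2 < v_3 < v_4 < v_5 < v_6 < v_7. Listing each simplex with vertices in this order, K has dimension 2 with simplices:

  0-simplices (8): [v_0], [v_1], [v_2], [v_3], [v_4], [v_5], [v_6], [v_7]
  1-simplices (10): [v_0,v_1], [v_0,v_4], [v_1,v_2], [v_1,v_6], [v_3,v_4], [v_3,v_5], [v_3,v_6], [v_4,v_5], [v_5,v_7], [v_6,v_7]
  2-simplices (1): [v_3,v_4,v_5]

giving chain groups C_0 ≅ Z^8, C_1 ≅ Z^10, C_2 ≅ Z^1.

The boundary map ∂_1: C_1 → C_0 maps an edge to its endpoints' difference, ∂[p,q] = q − p.
This gives a 8×10 integer matrix of rank 7; reducing to Smith normal form yields diagonal entries (1,1,1,1,1,1,1).

∂_2: C_2 → C_1 acts by ∂[p,q,r] = [q,r] − [p,r] + [p,q]. For instance
  ∂[v_3,v_4,v_5] = [v_4,v_5] − [v_3,v_5] + [v_3,v_4].
As a 10×1 matrix over Z this has rank 1, with invariant factors (1).

Now H_k = ker ∂_k / im ∂_{k+1}, so:

  H_0: rank C_0 − rank ∂_1 = 8 − 7 = 1, and the invariant factors of ∂_1 are all 1, so H_0 ≅ Z.
  H_1: rank ker ∂_1 − rank ∂_2 = (10 − 7) − 1 = 2, and the invariant factors of ∂_2 are all 1, so H_1 ≅ Z^2.
  H_2: rank ker ∂_2 − rank ∂_3 = (1 − 1) − 0 = 0, and there is no ∂_3, so H_2 ≅ 0.

As a check, the Euler characteristic is 8 − 10 + 1 = -1, which agrees with 1 − 2 + 0 = -1.

H_0 = Z,  H_1 = Z^2,  H_2 = 0.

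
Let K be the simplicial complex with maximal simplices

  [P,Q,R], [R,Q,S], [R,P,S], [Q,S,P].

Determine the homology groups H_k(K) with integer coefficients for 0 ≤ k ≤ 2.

K has 4 vertices, 6 edges, 4 triangles.
rank ∂_0 = 0, rank ∂_1 = 3 ⇒ b_0 = 4 − 0 − 3 = 1; all invariant factors of ∂_1 are 1 so no torsion. So H_0 ≅ Z.
rank ∂_1 = 3, rank ∂_2 = 3 ⇒ b_1 = 6 − 3 − 3 = 0; all invariant factors of ∂_2 are 1 so no torsion. So H_1 ≅ 0.
rank ∂_2 = 3, rank ∂_3 = 0 ⇒ b_2 = 4 − 3 − 0 = 1. So H_2 ≅ Z.

H_0 = Z,  H_1 = 0,  H_2 = Z.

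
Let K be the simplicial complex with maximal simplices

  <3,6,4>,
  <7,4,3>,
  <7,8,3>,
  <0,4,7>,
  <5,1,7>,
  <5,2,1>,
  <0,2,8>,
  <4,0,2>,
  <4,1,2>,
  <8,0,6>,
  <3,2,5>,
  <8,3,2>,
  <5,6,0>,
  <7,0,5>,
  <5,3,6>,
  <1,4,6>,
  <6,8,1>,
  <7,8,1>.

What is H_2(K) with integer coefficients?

K has 9 vertices, 27 edges, 18 triangles.
rank ∂_2 = 17, rank ∂_3 = 0 ⇒ b_2 = 18 − 17 − 0 = 1. So H_2 = Z.

H_2 ≅ Z.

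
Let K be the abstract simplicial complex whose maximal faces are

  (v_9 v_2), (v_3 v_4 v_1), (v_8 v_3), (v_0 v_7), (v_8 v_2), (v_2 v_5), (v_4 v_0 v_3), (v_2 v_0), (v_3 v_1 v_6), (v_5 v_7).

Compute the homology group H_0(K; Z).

We work with the vertex ordering v_0 < v_1 < v_2 < v_3 < v_4 < v_5 < v_6 < v_7 < v_8 < v_9. The simplices of K, each written with vertices in increasing order, are:

  0-simplices (10): [v_0], [v_1], [v_2], [v_3], [v_4], [v_5], [v_6], [v_7], [v_8], [v_9]
  1-simplices (14): [v_0,v_2], [v_0,v_3], [v_0,v_4], [v_0,v_7], [v_1,v_3], [v_1,v_4], [v_1,v_6], [v_2,v_5], [v_2,v_8], [v_2,v_9], [v_3,v_4], [v_3,v_6], [v_3,v_8], [v_5,v_7]
  2-simplices (3): [v_0,v_3,v_4], [v_1,v_3,v_4], [v_1,v_3,v_6]

so the chain groups are C_0 ≅ Z^10, C_1 ≅ Z^14, C_2 ≅ Z^3.

∂_1: C_1 → C_0 is given by ∂[p,q] = [q] − [p]. For instance
  ∂[v_3,v_6] = [v_6] − [v_3].
This gives a 10×14 integer matrix of rank 9; reducing to Smith normal form yields diagonal entries (1,1,1,1,1,1,1,1,1).

The boundary map ∂_2: C_2 → C_1 maps a triangle to the signed sum of its edges. For instance
  ∂[v_1,v_3,v_4] = [v_3,v_4] − [v_1,v_4] + [v_1,v_3],
  ∂[v_0,v_3,v_4] = [v_3,v_4] − [v_0,v_4] + [v_0,v_3].
The resulting 14×3 matrix has rank 3, and its Smith normal form has invariant factors (1,1,1).

From H_k ≅ ker(∂_k) / im(∂_{k+1}) we obtain:

  H_0: rank C_0 − rank ∂_1 = 10 − 9 = 1, and the invariant factors of ∂_1 are all 1, so H_0 ≅ Z.

H_0 ≅ Z.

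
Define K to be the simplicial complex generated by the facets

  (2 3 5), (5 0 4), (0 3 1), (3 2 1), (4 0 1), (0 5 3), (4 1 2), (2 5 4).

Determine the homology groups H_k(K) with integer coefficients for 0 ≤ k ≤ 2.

Take the total order 0 < 1 < 2 < 3 < 4 < 5 on the vertex set. Then K (dimension 2) consists of the simplices:

  0-simplices (6): [0], [1], [2], [3], [4], [5]
  1-simplices (12): [0,1], [0,3], [0,4], [0,5], [1,2], [1,3], [1,4], [2,3], [2,4], [2,5], [3,5], [4,5]
  2-simplices (8): [0,1,3], [0,1,4], [0,3,5], [0,4,5], [1,2,3], [1,2,4], [2,3,5], [2,4,5]

so the chain groups are C_0 ≅ Z^6, C_1 ≅ Z^12, C_2 ≅ Z^8.

∂_1: C_1 → C_0 maps an edge to its endpoints' difference, ∂[p,q] = q − p.
This gives a 6×12 integer matrix of rank 5; reducing to Smith normal form yields diagonal entries (1,1,1,1,1).

Boundary ∂_2: C_2 → C_1 maps a triangle to the signed sum of its edges. For instance
  ∂[0,4,5] = [4,5] − [0,5] + [0,4],
  ∂[1,2,3] = [2,3] − [1,3] + [1,2].
This gives a 12×8 integer matrix of rank 7; reducing to Smith normal form yields diagonal entries (1,1,1,1,1,1,1).

Computing H_k = (kernel of ∂_k) / (image of ∂_{k+1}):

  H_0: rank C_0 − rank ∂_1 = 6 − 5 = 1, and the invariant factors of ∂_1 are all 1, so H_0 = Z.
  H_1: rank ker ∂_1 − rank ∂_2 = (12 − 5) − 7 = 0, and the invariant factors of ∂_2 are all 1, so H_1 = 0.
  H_2: rank ker ∂_2 − rank ∂_3 = (8 − 7) − 0 = 1, and there is no ∂_3, so H_2 = Z.

As a check, the Euler characteristic is 6 − 12 + 8 = 2, which agrees with 1 − 0 + 1 = 2.

H_0 = Z,  H_1 = 0,  H_2 = Z.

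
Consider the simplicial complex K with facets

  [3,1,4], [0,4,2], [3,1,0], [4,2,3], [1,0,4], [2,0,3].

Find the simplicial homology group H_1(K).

H_1 = 0.

Take the total order 0 < 1 < 2 < 3 < 4 on the vertex set. Then K (dimension 2) consists of the simplices:

  0-simplices (5): [0], [1], [2], [3], [4]
  1-simplices (9): [0,1], [0,2], [0,3], [0,4], [1,3], [1,4], [2,3], [2,4], [3,4]
  2-simplices (6): [0,1,3], [0,1,4], [0,2,3], [0,2,4], [1,3,4], [2,3,4]

giving chain groups C_0 ≅ Z^5, C_1 ≅ Z^9, C_2 ≅ Z^6.

∂_1: C_1 → C_0 sends each edge [p,q] (with p < q) to q − p.
This gives a 5×9 integer matrix of rank 4; reducing to Smith normal form yields diagonal entries (1,1,1,1).

∂_2: C_2 → C_1 acts by ∂[p,q,r] = [q,r] − [p,r] + [p,q]. For instance
  ∂[0,1,3] = [1,3] − [0,3] + [0,1],
  ∂[0,1,4] = [1,4] − [0,4] + [0,1].
This gives a 9×6 integer matrix of rank 5; reducing to Smith normal form yields diagonal entries (1,1,1,1,1).

From H_k ≅ ker(∂_k) / im(∂_{k+1}) we obtain:

  H_1: rank ker ∂_1 − rank ∂_2 = (9 − 4) − 5 = 0, and the invariant factors of ∂_2 are all 1, so H_1 = 0.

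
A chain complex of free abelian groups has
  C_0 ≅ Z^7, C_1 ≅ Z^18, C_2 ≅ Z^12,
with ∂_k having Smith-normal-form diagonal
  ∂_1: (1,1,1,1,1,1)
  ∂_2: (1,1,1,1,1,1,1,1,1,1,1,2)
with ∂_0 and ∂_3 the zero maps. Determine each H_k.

H_0 ≅ Z,  H_1 ≅ Z/2Z,  H_2 = 0.

H_0: b_0 = 7 − 0 − 6 = 1; torsion from ∂_1 factors > 1: none. So H_0 ≅ Z.
H_1: b_1 = 18 − 6 − 12 = 0; torsion from ∂_2 factors > 1: [2]. So H_1 ≅ Z/2Z.
H_2: b_2 = 12 − 12 − 0 = 0; torsion from ∂_3 factors > 1: none. So H_2 ≅ 0.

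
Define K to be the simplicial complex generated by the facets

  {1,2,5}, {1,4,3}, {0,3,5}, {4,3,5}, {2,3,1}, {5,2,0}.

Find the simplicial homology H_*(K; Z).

Order the vertices as 0 < 1 < 2 < 3 < 4 < 5. Listing each simplex with vertices in this order, K has dimension 2 with simplices:

  0-simplices (6): [0], [1], [2], [3], [4], [5]
  1-simplices (12): [0,2], [0,3], [0,5], [1,2], [1,3], [1,4], [1,5], [2,3], [2,5], [3,4], [3,5], [4,5]
  2-simplices (6): [0,2,5], [0,3,5], [1,2,3], [1,2,5], [1,3,4], [3,4,5]

Hence C_0 ≅ Z^6, C_1 ≅ Z^12, C_2 ≅ Z^6.

Boundary ∂_1: C_1 → C_0 maps an edge to its endpoints' difference, ∂[p,q] = q − p. For instance
  ∂[0,3] = [3] − [0].
This gives a 6×12 integer matrix of rank 5; reducing to Smith normal form yields diagonal entries (1,1,1,1,1).

Boundary ∂_2: C_2 → C_1 sends each 2-simplex [p,q,r] to [q,r] − [p,r] + [p,q]. For instance
  ∂[1,2,5] = [2,5] − [1,5] + [1,2],
  ∂[3,4,5] = [4,5] − [3,5] + [3,4].
As a 12×6 matrix over Z this has rank 6, with invariant factors (1,1,1,1,1,1).

From H_k ≅ ker(∂_k) / im(∂_{k+1}) we obtain:

  H_0: rank C_0 − rank ∂_1 = 6 − 5 = 1, and the invariant factors of ∂_1 are all 1, so H_0 ≅ Z.
  H_1: rank ker ∂_1 − rank ∂_2 = (12 − 5) − 6 = 1, and the invariant factors of ∂_2 are all 1, so H_1 ≅ Z.
  H_2: rank ker ∂_2 − rank ∂_3 = (6 − 6) − 0 = 0, and there is no ∂_3, so H_2 ≅ 0.

H_0 ≅ Z,  H_1 ≅ Z,  H_2 = 0.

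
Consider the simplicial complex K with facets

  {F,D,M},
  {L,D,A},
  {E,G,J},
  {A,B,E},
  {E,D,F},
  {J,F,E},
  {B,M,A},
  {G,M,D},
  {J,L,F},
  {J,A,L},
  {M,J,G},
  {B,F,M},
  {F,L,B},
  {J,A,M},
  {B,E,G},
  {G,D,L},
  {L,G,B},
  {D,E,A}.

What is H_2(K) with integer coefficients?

H_2 ≅ Z.

Take the total order A < B < D < E < F < G < J < L < M on the vertex set. Then K (dimension 2) consists of the simplices:

  0-simplices (9): A, B, D, E, F, G, J, L, M
  1-simplices (27): AB, AD, AE, AJ, AL, AM, BE, BF, BG, BL, BM, DE, DF, DG, DL, DM, EF, EG, EJ, FJ, FL, FM, GJ, GL, GM, JL, JM
  2-simplices (18): ABE, ABM, ADE, ADL, AJL, AJM, BEG, BFL, BFM, BGL, DEF, DFM, DGL, DGM, EFJ, EGJ, FJL, GJM

giving chain groups C_0 ≅ Z^9, C_1 ≅ Z^27, C_2 ≅ Z^18.

∂_1: C_1 → C_0 maps an edge to its endpoints' difference, ∂[p,q] = q − p.
The 9×27 boundary matrix has rank 8 and Smith normal form diag(1,1,1,1,1,1,1,1).

Boundary ∂_2: C_2 → C_1 sends each 2-simplex [p,q,r] to [q,r] − [p,r] + [p,q]. For instance
  ∂FJL = JL − FL + FJ,
  ∂EFJ = FJ − EJ + EF.
This gives a 27×18 integer matrix of rank 17; reducing to Smith normal form yields diagonal entries (1,1,1,1,1,1,1,1,1,1,1,1,1,1,1,1,1).

Reading off H_k = ker ∂_k / im ∂_{k+1}:

  H_2: rank ker ∂_2 − rank ∂_3 = (18 − 17) − 0 = 1, and there is no ∂_3, so H_2 = Z.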